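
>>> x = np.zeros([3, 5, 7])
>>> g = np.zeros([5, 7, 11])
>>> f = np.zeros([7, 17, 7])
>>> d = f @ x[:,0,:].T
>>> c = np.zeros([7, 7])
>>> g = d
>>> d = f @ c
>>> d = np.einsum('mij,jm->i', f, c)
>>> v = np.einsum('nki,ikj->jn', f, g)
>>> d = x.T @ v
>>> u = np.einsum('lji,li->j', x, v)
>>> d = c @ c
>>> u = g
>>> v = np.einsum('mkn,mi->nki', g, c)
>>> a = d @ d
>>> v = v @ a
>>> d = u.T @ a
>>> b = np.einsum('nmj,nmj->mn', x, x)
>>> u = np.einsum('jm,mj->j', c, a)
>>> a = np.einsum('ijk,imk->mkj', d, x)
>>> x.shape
(3, 5, 7)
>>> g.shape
(7, 17, 3)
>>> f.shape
(7, 17, 7)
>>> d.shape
(3, 17, 7)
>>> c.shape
(7, 7)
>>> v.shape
(3, 17, 7)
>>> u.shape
(7,)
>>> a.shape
(5, 7, 17)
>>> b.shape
(5, 3)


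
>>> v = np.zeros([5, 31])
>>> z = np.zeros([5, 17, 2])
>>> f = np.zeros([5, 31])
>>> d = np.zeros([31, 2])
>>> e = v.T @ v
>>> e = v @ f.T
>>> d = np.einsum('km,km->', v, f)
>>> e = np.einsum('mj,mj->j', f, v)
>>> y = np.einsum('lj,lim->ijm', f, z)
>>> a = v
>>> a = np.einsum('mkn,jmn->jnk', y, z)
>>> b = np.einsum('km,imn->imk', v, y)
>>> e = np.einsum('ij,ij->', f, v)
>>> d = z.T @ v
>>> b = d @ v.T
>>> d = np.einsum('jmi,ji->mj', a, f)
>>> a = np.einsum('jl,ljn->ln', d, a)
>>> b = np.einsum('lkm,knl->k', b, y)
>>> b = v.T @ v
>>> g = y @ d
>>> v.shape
(5, 31)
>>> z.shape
(5, 17, 2)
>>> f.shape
(5, 31)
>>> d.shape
(2, 5)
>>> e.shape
()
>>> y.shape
(17, 31, 2)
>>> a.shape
(5, 31)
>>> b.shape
(31, 31)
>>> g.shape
(17, 31, 5)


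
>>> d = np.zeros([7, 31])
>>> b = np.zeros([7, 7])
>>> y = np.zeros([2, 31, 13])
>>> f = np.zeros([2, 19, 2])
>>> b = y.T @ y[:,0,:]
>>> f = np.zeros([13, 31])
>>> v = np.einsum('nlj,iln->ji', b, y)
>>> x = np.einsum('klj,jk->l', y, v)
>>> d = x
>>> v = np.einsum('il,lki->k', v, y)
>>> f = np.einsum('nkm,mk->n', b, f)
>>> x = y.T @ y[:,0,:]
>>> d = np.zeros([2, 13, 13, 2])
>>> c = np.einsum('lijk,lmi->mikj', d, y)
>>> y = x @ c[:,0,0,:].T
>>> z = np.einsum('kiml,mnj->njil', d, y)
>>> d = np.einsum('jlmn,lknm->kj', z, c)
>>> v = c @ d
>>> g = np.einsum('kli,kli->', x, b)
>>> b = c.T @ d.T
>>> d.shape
(13, 31)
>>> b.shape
(13, 2, 13, 13)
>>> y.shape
(13, 31, 31)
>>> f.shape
(13,)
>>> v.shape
(31, 13, 2, 31)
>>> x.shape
(13, 31, 13)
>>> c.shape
(31, 13, 2, 13)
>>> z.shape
(31, 31, 13, 2)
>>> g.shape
()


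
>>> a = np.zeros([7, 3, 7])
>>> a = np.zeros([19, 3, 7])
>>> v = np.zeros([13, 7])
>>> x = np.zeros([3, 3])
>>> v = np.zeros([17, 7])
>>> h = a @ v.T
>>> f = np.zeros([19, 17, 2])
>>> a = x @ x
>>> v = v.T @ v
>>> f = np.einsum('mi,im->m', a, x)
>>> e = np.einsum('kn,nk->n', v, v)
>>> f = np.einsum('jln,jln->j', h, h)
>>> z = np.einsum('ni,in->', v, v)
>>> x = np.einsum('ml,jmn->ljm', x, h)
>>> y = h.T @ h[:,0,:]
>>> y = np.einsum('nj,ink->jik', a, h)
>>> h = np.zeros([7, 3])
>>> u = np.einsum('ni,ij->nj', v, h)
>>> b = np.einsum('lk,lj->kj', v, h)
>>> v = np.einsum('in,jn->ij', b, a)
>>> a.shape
(3, 3)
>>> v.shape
(7, 3)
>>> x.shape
(3, 19, 3)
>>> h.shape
(7, 3)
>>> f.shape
(19,)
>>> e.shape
(7,)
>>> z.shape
()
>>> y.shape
(3, 19, 17)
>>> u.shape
(7, 3)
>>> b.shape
(7, 3)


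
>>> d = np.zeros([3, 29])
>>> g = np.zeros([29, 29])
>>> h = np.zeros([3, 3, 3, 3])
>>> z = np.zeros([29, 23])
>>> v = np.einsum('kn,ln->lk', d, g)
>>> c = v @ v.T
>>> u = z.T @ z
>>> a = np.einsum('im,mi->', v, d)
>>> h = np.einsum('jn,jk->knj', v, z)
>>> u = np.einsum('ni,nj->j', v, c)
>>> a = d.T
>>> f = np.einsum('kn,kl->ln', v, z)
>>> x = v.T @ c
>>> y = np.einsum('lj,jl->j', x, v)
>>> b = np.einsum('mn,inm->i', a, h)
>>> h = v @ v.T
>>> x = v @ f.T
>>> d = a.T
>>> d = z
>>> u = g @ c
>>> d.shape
(29, 23)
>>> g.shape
(29, 29)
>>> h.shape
(29, 29)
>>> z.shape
(29, 23)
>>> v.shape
(29, 3)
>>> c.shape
(29, 29)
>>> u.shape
(29, 29)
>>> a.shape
(29, 3)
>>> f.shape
(23, 3)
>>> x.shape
(29, 23)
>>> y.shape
(29,)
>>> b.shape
(23,)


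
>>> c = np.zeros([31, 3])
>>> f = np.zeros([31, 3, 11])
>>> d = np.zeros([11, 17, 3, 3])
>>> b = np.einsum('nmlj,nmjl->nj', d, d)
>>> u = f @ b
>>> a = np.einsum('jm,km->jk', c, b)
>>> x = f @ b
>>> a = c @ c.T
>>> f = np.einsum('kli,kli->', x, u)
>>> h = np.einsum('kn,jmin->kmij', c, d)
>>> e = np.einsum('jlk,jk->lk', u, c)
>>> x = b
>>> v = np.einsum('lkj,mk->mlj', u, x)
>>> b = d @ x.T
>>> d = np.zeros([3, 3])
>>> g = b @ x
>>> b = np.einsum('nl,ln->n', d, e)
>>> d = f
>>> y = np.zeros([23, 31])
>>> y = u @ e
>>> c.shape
(31, 3)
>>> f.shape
()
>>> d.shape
()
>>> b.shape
(3,)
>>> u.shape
(31, 3, 3)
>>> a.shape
(31, 31)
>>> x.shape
(11, 3)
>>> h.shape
(31, 17, 3, 11)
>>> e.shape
(3, 3)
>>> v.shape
(11, 31, 3)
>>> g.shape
(11, 17, 3, 3)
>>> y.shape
(31, 3, 3)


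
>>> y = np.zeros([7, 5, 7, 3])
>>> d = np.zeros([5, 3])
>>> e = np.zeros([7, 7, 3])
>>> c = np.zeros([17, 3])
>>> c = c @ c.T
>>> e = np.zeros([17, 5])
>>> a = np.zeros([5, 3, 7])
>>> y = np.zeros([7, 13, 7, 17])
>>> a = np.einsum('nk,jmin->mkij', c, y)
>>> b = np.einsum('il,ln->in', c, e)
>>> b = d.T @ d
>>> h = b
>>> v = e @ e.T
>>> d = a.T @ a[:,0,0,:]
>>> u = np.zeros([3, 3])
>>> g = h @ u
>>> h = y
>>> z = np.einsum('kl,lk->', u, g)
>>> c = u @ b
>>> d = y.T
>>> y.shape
(7, 13, 7, 17)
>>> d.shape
(17, 7, 13, 7)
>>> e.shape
(17, 5)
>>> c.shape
(3, 3)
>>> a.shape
(13, 17, 7, 7)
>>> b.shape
(3, 3)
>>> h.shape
(7, 13, 7, 17)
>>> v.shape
(17, 17)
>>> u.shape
(3, 3)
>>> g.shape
(3, 3)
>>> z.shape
()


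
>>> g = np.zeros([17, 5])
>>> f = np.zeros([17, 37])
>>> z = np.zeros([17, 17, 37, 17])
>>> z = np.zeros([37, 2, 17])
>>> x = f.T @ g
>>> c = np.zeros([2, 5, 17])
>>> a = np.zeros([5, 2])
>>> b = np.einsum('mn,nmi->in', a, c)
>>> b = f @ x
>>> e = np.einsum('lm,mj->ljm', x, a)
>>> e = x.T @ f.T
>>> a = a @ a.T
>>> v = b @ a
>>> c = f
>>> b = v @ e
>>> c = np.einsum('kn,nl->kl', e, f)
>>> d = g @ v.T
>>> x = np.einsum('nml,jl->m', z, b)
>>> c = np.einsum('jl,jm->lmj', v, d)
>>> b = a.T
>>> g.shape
(17, 5)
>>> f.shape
(17, 37)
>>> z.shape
(37, 2, 17)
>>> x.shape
(2,)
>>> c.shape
(5, 17, 17)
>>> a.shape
(5, 5)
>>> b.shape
(5, 5)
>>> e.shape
(5, 17)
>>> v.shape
(17, 5)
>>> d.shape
(17, 17)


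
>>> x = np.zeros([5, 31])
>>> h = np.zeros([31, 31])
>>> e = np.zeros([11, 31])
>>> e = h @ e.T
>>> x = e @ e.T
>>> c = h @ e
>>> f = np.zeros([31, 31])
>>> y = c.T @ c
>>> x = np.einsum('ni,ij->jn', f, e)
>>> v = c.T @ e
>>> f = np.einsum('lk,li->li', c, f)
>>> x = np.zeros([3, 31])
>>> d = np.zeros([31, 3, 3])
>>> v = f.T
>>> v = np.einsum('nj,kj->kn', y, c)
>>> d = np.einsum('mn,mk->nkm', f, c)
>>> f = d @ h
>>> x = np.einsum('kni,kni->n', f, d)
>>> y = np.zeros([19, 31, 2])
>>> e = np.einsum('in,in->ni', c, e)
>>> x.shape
(11,)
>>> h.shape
(31, 31)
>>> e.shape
(11, 31)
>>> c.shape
(31, 11)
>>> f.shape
(31, 11, 31)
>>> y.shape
(19, 31, 2)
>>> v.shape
(31, 11)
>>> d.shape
(31, 11, 31)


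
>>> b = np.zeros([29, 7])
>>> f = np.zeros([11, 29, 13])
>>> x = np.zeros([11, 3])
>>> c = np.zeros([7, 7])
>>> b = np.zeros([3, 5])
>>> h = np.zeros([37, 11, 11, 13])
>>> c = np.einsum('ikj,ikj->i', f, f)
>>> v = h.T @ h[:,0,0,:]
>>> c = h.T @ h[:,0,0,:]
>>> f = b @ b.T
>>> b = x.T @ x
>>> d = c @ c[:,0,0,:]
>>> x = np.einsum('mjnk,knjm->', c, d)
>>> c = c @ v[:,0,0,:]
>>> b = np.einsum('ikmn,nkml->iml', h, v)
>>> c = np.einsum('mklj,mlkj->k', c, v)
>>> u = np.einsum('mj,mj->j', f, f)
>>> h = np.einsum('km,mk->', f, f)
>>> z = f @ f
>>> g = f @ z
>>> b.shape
(37, 11, 13)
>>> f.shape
(3, 3)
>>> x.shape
()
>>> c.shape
(11,)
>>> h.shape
()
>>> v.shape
(13, 11, 11, 13)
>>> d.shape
(13, 11, 11, 13)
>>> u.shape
(3,)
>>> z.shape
(3, 3)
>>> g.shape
(3, 3)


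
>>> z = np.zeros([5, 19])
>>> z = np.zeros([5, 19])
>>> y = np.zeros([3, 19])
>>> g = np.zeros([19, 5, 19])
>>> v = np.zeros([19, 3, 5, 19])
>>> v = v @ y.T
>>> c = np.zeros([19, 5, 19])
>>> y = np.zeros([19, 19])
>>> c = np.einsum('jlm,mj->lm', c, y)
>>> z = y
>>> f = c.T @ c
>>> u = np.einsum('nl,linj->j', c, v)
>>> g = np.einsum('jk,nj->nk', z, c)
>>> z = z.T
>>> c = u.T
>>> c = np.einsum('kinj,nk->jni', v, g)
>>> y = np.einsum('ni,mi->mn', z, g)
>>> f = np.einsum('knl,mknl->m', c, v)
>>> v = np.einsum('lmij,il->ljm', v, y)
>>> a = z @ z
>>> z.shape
(19, 19)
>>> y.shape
(5, 19)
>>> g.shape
(5, 19)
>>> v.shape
(19, 3, 3)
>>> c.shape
(3, 5, 3)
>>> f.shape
(19,)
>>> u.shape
(3,)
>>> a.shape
(19, 19)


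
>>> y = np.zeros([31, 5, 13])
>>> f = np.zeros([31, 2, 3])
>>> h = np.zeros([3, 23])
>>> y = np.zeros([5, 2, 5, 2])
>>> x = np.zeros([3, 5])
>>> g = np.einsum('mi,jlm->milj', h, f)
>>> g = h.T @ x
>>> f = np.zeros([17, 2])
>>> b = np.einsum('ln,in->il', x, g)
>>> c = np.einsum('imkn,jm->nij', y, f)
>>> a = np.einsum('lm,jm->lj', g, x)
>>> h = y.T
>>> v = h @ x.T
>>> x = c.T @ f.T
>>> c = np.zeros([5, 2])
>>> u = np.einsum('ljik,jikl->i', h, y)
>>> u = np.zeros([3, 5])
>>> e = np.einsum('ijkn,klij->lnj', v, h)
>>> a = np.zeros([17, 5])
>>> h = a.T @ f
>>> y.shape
(5, 2, 5, 2)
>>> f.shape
(17, 2)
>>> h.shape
(5, 2)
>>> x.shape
(17, 5, 17)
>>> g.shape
(23, 5)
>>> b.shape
(23, 3)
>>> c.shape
(5, 2)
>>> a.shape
(17, 5)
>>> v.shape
(2, 5, 2, 3)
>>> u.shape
(3, 5)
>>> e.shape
(5, 3, 5)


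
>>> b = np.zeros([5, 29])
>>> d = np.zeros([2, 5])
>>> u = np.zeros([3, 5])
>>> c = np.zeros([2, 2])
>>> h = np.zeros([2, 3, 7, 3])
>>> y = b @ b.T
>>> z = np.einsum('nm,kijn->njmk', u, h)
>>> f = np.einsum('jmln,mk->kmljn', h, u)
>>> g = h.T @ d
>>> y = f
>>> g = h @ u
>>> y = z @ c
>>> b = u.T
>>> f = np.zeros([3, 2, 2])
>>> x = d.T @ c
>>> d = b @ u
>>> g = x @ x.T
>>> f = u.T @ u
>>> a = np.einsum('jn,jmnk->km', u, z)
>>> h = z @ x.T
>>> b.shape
(5, 3)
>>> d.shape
(5, 5)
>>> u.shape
(3, 5)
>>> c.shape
(2, 2)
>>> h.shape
(3, 7, 5, 5)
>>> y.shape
(3, 7, 5, 2)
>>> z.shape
(3, 7, 5, 2)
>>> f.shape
(5, 5)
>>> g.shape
(5, 5)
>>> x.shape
(5, 2)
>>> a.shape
(2, 7)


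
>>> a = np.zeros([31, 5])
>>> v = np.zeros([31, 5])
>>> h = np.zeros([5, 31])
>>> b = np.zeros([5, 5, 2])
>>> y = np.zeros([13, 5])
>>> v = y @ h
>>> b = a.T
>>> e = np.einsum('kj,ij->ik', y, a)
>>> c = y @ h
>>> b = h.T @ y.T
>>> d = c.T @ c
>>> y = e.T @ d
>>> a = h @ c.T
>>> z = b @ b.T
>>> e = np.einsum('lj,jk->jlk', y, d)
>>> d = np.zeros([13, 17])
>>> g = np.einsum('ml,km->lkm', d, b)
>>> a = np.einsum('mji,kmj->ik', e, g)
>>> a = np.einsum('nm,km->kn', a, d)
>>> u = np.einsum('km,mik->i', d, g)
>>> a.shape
(13, 31)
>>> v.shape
(13, 31)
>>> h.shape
(5, 31)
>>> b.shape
(31, 13)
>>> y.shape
(13, 31)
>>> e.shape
(31, 13, 31)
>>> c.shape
(13, 31)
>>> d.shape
(13, 17)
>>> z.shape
(31, 31)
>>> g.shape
(17, 31, 13)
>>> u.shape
(31,)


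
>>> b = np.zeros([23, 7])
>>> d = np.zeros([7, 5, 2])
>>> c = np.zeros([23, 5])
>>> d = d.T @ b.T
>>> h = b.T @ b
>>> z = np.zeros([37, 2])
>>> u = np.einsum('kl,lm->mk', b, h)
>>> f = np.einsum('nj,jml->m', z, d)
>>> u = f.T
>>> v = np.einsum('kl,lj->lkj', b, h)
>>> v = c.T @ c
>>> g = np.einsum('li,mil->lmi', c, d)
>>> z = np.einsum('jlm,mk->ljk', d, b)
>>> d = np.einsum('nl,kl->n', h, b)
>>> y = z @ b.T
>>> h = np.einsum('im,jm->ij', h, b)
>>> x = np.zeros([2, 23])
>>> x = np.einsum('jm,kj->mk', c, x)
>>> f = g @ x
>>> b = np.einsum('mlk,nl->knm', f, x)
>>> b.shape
(2, 5, 23)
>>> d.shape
(7,)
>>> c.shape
(23, 5)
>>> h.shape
(7, 23)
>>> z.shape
(5, 2, 7)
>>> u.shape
(5,)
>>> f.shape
(23, 2, 2)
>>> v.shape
(5, 5)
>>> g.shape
(23, 2, 5)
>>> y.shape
(5, 2, 23)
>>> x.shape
(5, 2)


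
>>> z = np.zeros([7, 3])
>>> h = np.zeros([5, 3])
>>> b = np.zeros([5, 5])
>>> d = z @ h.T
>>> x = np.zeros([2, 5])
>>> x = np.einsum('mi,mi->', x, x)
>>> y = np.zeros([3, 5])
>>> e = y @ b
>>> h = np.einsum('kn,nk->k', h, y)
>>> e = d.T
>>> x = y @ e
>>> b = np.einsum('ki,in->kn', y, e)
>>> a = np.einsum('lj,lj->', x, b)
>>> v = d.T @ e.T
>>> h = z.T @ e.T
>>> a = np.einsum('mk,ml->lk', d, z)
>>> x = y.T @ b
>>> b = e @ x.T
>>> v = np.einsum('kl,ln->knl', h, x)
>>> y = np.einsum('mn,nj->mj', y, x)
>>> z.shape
(7, 3)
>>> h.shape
(3, 5)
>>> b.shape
(5, 5)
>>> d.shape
(7, 5)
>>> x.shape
(5, 7)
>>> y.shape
(3, 7)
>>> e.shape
(5, 7)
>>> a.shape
(3, 5)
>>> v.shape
(3, 7, 5)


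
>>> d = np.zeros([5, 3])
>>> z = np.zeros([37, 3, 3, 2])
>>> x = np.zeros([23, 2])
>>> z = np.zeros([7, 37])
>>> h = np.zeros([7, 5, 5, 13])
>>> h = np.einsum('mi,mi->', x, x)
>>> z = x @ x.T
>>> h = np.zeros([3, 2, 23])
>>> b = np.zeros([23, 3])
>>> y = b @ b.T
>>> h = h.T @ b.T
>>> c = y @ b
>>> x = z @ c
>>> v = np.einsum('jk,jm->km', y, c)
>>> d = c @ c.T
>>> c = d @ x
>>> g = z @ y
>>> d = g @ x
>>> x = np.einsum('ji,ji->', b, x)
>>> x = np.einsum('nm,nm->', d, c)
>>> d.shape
(23, 3)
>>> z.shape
(23, 23)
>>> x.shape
()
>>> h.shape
(23, 2, 23)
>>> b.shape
(23, 3)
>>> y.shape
(23, 23)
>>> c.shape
(23, 3)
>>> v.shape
(23, 3)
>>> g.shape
(23, 23)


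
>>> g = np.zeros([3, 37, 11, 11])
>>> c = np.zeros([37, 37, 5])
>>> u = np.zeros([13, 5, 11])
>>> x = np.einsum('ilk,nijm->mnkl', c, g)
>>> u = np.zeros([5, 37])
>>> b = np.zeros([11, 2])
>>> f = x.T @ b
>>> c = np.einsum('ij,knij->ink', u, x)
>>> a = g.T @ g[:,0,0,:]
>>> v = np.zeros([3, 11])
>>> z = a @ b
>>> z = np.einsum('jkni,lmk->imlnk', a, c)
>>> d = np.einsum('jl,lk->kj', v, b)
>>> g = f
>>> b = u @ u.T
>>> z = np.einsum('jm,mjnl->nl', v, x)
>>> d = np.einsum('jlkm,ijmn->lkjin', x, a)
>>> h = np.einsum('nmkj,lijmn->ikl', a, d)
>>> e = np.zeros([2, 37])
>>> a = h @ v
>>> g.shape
(37, 5, 3, 2)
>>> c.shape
(5, 3, 11)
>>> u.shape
(5, 37)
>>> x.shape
(11, 3, 5, 37)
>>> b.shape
(5, 5)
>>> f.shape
(37, 5, 3, 2)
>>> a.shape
(5, 37, 11)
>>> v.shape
(3, 11)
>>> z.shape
(5, 37)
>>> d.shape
(3, 5, 11, 11, 11)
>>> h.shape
(5, 37, 3)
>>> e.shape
(2, 37)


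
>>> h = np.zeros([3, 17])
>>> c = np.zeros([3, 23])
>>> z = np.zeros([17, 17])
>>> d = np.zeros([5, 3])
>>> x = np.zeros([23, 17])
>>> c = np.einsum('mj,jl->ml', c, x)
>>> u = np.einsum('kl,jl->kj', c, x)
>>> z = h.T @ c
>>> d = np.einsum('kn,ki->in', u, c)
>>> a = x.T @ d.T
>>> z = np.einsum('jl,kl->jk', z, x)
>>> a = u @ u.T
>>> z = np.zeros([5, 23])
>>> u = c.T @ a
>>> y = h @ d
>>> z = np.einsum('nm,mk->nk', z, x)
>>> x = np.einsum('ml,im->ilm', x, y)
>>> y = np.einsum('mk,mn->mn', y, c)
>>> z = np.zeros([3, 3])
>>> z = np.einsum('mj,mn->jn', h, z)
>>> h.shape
(3, 17)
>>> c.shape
(3, 17)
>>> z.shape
(17, 3)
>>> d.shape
(17, 23)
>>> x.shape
(3, 17, 23)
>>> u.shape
(17, 3)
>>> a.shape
(3, 3)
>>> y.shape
(3, 17)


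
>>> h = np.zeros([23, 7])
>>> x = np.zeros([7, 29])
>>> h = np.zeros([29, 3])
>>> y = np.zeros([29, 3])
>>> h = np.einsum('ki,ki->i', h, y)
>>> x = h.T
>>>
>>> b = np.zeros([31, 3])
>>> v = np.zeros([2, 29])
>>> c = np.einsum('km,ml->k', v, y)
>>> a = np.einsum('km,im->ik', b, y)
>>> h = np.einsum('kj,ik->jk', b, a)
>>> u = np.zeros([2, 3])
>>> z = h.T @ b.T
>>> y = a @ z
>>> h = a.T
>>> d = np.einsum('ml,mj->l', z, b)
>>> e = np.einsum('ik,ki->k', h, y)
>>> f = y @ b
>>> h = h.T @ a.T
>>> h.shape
(29, 29)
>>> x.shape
(3,)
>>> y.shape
(29, 31)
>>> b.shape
(31, 3)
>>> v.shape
(2, 29)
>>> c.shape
(2,)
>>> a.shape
(29, 31)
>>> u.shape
(2, 3)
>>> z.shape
(31, 31)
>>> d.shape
(31,)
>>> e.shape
(29,)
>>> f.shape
(29, 3)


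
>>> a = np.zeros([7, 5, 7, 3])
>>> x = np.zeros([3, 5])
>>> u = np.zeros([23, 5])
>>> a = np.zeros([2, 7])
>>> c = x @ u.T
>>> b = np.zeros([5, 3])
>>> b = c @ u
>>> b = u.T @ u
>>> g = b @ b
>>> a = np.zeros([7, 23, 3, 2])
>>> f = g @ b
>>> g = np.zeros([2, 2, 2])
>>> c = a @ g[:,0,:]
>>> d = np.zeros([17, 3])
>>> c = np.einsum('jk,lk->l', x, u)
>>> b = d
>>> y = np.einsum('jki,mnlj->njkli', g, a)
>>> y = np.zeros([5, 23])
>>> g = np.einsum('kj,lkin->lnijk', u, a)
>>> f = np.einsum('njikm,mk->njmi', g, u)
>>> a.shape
(7, 23, 3, 2)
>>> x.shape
(3, 5)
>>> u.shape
(23, 5)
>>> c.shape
(23,)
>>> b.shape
(17, 3)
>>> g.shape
(7, 2, 3, 5, 23)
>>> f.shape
(7, 2, 23, 3)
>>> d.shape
(17, 3)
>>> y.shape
(5, 23)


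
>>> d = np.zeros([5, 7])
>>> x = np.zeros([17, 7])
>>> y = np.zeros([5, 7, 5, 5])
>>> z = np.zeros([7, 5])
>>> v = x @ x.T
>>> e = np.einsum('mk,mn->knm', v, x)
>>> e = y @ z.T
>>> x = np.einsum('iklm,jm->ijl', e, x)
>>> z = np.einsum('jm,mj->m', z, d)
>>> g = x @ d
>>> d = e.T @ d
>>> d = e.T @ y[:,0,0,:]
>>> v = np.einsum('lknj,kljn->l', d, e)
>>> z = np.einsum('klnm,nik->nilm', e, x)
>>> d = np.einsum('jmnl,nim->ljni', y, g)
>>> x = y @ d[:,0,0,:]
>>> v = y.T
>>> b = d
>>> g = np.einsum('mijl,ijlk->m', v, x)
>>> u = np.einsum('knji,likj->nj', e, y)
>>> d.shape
(5, 5, 5, 17)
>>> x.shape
(5, 7, 5, 17)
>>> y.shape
(5, 7, 5, 5)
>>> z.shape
(5, 17, 7, 7)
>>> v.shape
(5, 5, 7, 5)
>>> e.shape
(5, 7, 5, 7)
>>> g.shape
(5,)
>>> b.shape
(5, 5, 5, 17)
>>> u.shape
(7, 5)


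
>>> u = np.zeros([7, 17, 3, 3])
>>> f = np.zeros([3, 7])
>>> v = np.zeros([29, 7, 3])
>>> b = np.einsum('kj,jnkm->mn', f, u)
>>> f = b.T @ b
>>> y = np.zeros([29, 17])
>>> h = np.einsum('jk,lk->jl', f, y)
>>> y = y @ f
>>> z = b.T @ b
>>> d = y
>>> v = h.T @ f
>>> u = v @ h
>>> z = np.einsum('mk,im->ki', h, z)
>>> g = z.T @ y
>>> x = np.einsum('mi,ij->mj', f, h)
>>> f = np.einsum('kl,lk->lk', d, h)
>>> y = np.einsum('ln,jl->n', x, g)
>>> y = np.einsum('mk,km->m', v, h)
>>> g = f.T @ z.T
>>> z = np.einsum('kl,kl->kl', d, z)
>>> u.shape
(29, 29)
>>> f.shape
(17, 29)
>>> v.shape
(29, 17)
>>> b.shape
(3, 17)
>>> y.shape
(29,)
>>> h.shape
(17, 29)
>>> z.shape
(29, 17)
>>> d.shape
(29, 17)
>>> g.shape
(29, 29)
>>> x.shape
(17, 29)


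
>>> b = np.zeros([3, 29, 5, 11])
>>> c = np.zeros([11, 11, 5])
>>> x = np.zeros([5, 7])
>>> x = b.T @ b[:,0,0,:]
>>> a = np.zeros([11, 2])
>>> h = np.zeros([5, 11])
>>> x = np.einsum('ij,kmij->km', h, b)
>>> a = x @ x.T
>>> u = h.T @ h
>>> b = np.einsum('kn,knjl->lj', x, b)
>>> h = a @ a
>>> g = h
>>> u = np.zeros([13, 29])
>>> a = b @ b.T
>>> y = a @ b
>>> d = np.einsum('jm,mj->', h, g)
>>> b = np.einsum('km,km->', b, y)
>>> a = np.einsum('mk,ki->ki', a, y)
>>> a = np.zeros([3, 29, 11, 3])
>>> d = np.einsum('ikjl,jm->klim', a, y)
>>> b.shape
()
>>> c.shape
(11, 11, 5)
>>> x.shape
(3, 29)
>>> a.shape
(3, 29, 11, 3)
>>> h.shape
(3, 3)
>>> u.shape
(13, 29)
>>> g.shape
(3, 3)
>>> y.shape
(11, 5)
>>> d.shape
(29, 3, 3, 5)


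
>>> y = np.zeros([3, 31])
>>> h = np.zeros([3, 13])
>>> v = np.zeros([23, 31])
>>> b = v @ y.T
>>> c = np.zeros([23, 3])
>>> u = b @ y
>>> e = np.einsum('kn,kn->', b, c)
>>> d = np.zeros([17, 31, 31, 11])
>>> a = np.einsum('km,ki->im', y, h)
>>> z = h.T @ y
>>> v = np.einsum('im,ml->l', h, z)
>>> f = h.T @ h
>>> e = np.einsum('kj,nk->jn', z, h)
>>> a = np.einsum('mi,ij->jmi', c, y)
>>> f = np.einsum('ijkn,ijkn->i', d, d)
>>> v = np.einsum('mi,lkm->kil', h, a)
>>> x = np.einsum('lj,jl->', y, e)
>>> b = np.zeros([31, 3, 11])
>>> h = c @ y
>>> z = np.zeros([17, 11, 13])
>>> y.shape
(3, 31)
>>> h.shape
(23, 31)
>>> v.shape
(23, 13, 31)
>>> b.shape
(31, 3, 11)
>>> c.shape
(23, 3)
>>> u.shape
(23, 31)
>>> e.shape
(31, 3)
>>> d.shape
(17, 31, 31, 11)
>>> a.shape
(31, 23, 3)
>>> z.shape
(17, 11, 13)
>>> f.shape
(17,)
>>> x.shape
()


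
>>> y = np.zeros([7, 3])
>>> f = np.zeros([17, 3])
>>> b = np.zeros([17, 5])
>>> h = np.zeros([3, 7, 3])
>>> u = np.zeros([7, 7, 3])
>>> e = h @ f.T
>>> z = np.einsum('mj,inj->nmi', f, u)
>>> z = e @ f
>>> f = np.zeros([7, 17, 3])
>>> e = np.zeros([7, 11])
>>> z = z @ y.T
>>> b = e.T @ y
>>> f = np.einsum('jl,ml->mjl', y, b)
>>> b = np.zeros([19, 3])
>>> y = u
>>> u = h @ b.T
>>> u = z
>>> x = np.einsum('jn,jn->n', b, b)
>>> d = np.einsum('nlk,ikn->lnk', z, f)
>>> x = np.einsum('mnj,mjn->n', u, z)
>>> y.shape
(7, 7, 3)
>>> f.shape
(11, 7, 3)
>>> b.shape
(19, 3)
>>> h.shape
(3, 7, 3)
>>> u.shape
(3, 7, 7)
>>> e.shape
(7, 11)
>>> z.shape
(3, 7, 7)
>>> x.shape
(7,)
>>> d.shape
(7, 3, 7)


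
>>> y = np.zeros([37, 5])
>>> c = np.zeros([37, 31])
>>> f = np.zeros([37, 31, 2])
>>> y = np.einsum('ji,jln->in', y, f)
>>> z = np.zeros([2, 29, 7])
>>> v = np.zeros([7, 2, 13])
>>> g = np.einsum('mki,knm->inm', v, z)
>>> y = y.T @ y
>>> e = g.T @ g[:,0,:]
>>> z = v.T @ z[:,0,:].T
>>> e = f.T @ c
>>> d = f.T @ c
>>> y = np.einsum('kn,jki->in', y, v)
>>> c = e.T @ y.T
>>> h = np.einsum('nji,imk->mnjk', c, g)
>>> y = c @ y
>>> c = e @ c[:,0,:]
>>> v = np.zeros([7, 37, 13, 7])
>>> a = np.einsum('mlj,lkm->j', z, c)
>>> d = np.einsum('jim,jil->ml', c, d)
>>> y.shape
(31, 31, 2)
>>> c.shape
(2, 31, 13)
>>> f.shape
(37, 31, 2)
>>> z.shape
(13, 2, 2)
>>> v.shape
(7, 37, 13, 7)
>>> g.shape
(13, 29, 7)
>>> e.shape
(2, 31, 31)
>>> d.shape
(13, 31)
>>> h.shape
(29, 31, 31, 7)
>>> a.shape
(2,)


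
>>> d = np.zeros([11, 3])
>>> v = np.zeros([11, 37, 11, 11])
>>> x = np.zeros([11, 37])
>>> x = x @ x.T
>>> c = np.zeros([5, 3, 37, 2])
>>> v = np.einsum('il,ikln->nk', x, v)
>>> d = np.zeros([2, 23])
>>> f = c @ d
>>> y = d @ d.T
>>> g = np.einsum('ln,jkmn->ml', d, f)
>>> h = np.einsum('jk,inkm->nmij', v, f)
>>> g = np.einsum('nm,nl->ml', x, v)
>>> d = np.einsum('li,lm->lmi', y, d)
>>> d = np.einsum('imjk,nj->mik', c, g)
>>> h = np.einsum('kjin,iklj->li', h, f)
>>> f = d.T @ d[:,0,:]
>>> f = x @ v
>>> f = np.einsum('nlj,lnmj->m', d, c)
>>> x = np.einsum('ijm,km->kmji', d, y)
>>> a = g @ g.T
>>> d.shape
(3, 5, 2)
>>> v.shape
(11, 37)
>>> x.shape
(2, 2, 5, 3)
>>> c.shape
(5, 3, 37, 2)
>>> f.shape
(37,)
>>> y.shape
(2, 2)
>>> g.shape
(11, 37)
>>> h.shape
(37, 5)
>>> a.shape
(11, 11)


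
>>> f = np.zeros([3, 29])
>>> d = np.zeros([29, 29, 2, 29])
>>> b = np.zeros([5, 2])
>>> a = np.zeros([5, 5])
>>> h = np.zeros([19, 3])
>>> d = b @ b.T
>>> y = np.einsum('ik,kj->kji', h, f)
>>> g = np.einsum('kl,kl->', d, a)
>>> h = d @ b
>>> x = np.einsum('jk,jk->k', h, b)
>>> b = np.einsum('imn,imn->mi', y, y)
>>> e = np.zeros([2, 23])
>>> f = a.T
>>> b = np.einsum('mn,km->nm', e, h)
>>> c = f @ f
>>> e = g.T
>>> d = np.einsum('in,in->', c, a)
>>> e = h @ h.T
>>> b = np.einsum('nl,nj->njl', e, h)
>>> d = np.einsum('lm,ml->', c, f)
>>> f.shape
(5, 5)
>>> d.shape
()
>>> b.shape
(5, 2, 5)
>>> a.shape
(5, 5)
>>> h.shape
(5, 2)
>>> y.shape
(3, 29, 19)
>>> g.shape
()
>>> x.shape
(2,)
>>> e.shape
(5, 5)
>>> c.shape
(5, 5)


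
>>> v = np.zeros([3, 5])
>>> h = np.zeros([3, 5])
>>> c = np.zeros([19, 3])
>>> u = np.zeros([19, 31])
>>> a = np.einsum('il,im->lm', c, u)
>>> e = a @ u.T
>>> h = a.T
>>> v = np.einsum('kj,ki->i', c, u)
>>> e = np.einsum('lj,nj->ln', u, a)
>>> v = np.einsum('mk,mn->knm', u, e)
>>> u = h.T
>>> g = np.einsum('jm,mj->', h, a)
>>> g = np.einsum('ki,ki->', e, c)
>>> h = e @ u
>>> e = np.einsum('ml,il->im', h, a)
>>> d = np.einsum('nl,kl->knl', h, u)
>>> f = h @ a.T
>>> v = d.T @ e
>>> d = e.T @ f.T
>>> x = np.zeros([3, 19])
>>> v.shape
(31, 19, 19)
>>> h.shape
(19, 31)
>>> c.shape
(19, 3)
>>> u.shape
(3, 31)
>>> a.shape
(3, 31)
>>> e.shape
(3, 19)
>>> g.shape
()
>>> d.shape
(19, 19)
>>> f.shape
(19, 3)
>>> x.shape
(3, 19)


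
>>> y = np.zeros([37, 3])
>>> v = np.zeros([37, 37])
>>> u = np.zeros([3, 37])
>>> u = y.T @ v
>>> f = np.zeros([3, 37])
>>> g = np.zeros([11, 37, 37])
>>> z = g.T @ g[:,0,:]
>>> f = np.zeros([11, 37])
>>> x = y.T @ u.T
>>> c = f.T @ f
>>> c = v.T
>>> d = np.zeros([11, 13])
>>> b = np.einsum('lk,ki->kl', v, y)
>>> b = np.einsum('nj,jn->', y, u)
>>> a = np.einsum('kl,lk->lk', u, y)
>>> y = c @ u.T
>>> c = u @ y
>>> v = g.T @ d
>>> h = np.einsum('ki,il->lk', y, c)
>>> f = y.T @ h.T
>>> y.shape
(37, 3)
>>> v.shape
(37, 37, 13)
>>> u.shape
(3, 37)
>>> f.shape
(3, 3)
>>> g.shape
(11, 37, 37)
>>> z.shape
(37, 37, 37)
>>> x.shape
(3, 3)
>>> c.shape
(3, 3)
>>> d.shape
(11, 13)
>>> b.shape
()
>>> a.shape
(37, 3)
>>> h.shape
(3, 37)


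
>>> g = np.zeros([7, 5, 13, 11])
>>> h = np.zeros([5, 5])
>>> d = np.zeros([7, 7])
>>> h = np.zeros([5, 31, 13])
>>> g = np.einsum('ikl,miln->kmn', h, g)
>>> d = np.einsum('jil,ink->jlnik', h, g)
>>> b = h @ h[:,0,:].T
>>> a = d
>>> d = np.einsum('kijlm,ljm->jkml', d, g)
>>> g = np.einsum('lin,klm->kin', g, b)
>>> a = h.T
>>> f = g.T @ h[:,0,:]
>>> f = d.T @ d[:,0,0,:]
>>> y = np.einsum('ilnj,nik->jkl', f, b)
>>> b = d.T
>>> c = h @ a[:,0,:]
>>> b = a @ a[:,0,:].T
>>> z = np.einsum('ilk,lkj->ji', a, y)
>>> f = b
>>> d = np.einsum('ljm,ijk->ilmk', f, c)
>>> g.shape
(5, 7, 11)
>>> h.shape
(5, 31, 13)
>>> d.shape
(5, 13, 13, 5)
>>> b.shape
(13, 31, 13)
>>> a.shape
(13, 31, 5)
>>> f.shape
(13, 31, 13)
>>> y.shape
(31, 5, 11)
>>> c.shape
(5, 31, 5)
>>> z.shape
(11, 13)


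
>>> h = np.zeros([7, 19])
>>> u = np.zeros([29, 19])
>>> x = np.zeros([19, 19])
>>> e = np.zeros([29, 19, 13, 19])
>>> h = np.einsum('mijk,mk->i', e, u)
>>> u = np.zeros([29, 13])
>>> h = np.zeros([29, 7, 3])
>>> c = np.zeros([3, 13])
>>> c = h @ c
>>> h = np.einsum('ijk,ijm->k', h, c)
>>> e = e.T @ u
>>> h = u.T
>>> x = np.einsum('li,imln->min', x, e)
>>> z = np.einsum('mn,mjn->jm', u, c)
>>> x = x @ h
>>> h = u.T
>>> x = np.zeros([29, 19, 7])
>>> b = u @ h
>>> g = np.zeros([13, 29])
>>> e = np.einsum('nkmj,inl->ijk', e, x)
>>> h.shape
(13, 29)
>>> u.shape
(29, 13)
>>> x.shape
(29, 19, 7)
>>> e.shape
(29, 13, 13)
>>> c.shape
(29, 7, 13)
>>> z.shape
(7, 29)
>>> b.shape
(29, 29)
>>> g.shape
(13, 29)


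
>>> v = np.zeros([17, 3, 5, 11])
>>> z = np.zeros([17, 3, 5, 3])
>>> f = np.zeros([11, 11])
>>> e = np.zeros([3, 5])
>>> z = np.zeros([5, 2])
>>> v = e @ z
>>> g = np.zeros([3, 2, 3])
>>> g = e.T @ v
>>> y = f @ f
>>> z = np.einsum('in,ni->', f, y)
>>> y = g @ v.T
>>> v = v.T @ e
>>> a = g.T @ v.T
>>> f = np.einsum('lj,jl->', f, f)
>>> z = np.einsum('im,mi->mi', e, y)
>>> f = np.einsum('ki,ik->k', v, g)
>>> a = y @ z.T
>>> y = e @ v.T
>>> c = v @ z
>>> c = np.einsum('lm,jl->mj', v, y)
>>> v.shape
(2, 5)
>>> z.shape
(5, 3)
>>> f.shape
(2,)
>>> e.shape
(3, 5)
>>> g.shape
(5, 2)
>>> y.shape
(3, 2)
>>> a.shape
(5, 5)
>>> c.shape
(5, 3)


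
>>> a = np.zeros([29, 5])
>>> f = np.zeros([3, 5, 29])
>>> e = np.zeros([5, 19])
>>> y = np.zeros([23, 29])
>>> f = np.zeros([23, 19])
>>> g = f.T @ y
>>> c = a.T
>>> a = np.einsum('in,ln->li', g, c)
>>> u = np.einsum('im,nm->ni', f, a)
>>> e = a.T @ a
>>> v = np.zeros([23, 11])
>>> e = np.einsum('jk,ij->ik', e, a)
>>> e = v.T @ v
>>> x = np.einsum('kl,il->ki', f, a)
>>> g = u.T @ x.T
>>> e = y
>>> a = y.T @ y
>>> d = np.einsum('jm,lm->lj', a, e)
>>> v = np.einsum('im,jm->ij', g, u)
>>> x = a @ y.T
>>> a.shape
(29, 29)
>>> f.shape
(23, 19)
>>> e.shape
(23, 29)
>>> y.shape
(23, 29)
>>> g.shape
(23, 23)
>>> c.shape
(5, 29)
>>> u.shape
(5, 23)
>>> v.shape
(23, 5)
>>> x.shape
(29, 23)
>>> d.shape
(23, 29)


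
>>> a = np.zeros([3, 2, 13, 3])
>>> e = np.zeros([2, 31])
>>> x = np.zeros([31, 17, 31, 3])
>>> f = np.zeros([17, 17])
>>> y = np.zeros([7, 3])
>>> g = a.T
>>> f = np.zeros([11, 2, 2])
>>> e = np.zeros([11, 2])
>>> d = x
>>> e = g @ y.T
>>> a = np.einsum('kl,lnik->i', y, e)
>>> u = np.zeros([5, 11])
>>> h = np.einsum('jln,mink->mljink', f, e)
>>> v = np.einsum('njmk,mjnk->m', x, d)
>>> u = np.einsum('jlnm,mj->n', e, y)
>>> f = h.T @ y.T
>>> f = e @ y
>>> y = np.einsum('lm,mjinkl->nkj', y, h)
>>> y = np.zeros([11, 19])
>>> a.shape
(2,)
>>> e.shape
(3, 13, 2, 7)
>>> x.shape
(31, 17, 31, 3)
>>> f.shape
(3, 13, 2, 3)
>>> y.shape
(11, 19)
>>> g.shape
(3, 13, 2, 3)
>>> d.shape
(31, 17, 31, 3)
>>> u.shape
(2,)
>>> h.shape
(3, 2, 11, 13, 2, 7)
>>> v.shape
(31,)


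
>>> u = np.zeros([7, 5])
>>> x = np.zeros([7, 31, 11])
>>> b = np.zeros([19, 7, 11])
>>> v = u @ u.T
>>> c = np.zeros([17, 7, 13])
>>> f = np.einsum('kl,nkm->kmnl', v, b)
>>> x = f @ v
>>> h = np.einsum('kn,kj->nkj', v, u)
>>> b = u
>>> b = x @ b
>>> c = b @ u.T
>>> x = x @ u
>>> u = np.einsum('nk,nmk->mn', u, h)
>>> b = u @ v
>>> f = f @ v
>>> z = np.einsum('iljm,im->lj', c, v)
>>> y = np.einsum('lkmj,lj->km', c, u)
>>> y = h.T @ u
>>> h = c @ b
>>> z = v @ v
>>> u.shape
(7, 7)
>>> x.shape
(7, 11, 19, 5)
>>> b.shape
(7, 7)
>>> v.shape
(7, 7)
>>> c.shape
(7, 11, 19, 7)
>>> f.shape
(7, 11, 19, 7)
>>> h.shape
(7, 11, 19, 7)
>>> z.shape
(7, 7)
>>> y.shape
(5, 7, 7)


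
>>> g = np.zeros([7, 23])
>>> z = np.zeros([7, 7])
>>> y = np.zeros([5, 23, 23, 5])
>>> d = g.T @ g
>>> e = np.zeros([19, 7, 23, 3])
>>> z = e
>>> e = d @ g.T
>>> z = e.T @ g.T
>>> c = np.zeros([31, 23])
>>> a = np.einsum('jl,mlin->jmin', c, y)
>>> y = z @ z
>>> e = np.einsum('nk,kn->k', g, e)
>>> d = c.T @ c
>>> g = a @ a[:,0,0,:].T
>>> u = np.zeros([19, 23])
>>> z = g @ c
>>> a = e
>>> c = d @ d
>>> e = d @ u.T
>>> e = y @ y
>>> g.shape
(31, 5, 23, 31)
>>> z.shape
(31, 5, 23, 23)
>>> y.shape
(7, 7)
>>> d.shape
(23, 23)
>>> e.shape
(7, 7)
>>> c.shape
(23, 23)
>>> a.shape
(23,)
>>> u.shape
(19, 23)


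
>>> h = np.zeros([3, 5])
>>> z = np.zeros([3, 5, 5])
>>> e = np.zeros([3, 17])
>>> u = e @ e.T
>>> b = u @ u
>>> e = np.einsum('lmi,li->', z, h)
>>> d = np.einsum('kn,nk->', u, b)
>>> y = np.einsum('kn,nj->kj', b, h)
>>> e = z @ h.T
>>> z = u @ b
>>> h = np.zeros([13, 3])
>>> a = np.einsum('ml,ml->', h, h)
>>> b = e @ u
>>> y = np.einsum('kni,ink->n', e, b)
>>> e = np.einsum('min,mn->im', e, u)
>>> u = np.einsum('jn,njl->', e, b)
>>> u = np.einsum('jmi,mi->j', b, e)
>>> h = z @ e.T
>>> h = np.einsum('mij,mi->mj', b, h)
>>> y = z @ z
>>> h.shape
(3, 3)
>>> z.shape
(3, 3)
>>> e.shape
(5, 3)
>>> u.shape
(3,)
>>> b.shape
(3, 5, 3)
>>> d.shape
()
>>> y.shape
(3, 3)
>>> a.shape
()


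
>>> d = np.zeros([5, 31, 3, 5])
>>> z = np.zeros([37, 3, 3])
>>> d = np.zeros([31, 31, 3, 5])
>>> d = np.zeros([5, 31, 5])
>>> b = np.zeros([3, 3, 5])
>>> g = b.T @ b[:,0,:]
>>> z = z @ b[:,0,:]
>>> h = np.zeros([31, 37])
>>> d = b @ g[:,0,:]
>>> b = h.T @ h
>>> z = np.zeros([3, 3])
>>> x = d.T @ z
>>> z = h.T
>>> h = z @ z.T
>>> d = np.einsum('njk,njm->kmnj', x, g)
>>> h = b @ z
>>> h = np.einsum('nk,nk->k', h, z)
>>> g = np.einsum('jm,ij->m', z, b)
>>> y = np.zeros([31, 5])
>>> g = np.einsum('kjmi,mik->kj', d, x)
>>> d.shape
(3, 5, 5, 3)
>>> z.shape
(37, 31)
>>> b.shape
(37, 37)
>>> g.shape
(3, 5)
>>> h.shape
(31,)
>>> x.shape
(5, 3, 3)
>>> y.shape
(31, 5)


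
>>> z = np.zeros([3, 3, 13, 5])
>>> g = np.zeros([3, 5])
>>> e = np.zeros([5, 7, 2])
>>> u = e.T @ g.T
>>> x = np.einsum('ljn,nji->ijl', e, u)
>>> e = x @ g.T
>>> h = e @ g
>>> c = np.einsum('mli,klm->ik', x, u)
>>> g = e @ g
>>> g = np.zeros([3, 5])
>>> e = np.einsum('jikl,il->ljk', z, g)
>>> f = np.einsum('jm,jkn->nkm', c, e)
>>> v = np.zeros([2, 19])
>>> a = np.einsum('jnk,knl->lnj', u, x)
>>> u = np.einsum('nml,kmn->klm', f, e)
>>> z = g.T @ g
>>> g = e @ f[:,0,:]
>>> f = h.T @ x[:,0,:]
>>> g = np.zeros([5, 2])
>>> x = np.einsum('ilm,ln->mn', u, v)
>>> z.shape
(5, 5)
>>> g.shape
(5, 2)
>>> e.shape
(5, 3, 13)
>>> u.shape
(5, 2, 3)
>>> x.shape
(3, 19)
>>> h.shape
(3, 7, 5)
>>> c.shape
(5, 2)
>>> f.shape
(5, 7, 5)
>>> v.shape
(2, 19)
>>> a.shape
(5, 7, 2)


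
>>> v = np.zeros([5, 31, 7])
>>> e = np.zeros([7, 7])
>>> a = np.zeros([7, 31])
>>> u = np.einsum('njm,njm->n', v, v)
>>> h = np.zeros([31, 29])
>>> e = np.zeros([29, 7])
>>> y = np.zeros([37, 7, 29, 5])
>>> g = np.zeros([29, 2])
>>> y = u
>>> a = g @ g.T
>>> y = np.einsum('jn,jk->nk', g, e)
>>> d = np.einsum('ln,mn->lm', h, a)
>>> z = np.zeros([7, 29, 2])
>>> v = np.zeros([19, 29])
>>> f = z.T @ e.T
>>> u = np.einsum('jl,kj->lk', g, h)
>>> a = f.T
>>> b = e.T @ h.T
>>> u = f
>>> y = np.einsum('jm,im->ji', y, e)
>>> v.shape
(19, 29)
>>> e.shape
(29, 7)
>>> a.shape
(29, 29, 2)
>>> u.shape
(2, 29, 29)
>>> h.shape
(31, 29)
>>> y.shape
(2, 29)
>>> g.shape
(29, 2)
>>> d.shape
(31, 29)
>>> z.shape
(7, 29, 2)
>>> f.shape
(2, 29, 29)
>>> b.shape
(7, 31)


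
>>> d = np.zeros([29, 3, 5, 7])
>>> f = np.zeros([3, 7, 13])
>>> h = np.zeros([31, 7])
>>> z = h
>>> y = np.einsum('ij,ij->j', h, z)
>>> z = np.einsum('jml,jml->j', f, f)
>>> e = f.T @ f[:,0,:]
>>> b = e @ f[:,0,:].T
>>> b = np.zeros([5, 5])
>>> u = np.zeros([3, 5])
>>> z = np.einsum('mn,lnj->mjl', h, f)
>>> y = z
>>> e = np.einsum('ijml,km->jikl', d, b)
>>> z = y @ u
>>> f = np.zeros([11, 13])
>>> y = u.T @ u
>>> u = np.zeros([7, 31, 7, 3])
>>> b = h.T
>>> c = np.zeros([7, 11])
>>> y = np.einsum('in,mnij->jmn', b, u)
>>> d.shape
(29, 3, 5, 7)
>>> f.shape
(11, 13)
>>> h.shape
(31, 7)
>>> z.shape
(31, 13, 5)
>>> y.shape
(3, 7, 31)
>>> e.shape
(3, 29, 5, 7)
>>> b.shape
(7, 31)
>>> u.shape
(7, 31, 7, 3)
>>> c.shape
(7, 11)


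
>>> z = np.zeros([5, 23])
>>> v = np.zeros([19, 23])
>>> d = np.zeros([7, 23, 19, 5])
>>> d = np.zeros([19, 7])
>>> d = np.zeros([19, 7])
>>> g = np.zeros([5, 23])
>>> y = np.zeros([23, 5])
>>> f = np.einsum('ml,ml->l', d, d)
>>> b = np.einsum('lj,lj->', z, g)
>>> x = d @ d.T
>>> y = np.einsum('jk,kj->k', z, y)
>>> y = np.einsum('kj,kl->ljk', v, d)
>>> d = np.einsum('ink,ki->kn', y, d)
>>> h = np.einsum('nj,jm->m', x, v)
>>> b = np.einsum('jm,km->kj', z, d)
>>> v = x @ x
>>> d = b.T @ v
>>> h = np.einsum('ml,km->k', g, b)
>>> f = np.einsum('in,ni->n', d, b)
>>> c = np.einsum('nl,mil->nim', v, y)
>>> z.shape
(5, 23)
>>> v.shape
(19, 19)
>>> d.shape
(5, 19)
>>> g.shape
(5, 23)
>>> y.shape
(7, 23, 19)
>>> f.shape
(19,)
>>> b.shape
(19, 5)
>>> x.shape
(19, 19)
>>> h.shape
(19,)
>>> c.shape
(19, 23, 7)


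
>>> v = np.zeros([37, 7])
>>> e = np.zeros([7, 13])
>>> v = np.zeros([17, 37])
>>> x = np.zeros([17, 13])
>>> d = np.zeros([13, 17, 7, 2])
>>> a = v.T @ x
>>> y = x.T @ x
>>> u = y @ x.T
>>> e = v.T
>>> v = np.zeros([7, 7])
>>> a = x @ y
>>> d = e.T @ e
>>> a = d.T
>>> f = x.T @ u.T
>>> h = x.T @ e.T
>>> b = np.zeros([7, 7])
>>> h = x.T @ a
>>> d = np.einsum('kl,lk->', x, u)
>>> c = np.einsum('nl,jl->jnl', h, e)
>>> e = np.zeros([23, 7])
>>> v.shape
(7, 7)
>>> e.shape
(23, 7)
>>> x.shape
(17, 13)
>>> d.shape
()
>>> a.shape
(17, 17)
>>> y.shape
(13, 13)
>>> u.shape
(13, 17)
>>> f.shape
(13, 13)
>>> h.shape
(13, 17)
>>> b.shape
(7, 7)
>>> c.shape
(37, 13, 17)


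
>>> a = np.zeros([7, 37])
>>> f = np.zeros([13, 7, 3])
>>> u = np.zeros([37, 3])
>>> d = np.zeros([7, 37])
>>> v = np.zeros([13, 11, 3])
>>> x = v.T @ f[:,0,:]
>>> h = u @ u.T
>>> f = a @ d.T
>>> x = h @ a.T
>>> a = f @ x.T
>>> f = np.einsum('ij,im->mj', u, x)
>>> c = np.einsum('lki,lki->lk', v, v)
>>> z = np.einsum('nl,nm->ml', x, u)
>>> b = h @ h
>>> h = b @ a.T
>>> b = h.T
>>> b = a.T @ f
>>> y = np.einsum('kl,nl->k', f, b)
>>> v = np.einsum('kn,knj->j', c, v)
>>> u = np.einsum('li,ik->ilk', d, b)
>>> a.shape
(7, 37)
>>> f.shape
(7, 3)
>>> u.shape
(37, 7, 3)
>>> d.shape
(7, 37)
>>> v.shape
(3,)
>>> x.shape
(37, 7)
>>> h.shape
(37, 7)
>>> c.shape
(13, 11)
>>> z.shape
(3, 7)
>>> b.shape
(37, 3)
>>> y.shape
(7,)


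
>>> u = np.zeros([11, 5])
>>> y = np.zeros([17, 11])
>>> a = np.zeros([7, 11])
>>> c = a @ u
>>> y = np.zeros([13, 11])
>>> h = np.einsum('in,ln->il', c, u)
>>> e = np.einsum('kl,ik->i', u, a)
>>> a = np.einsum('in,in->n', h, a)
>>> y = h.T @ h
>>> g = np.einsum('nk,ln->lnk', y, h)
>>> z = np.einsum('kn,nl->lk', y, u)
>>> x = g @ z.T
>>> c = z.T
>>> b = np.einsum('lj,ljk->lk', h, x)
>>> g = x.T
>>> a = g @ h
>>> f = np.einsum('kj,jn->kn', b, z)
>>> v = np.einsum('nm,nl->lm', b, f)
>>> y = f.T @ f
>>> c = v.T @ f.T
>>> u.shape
(11, 5)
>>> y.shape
(11, 11)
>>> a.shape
(5, 11, 11)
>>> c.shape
(5, 7)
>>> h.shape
(7, 11)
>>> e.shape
(7,)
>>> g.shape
(5, 11, 7)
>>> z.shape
(5, 11)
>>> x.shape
(7, 11, 5)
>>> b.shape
(7, 5)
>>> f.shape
(7, 11)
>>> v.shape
(11, 5)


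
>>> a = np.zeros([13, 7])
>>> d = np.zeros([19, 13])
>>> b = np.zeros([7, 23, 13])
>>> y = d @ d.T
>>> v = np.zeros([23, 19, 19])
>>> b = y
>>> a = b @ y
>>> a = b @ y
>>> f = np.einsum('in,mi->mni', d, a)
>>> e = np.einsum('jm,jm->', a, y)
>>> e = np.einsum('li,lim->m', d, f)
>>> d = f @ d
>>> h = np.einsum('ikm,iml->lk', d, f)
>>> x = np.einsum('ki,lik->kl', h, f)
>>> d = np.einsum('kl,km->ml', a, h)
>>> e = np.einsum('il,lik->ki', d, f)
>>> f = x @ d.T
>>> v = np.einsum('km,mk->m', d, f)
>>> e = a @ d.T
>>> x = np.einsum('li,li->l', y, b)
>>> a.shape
(19, 19)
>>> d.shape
(13, 19)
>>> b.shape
(19, 19)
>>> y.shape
(19, 19)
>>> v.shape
(19,)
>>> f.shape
(19, 13)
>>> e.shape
(19, 13)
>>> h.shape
(19, 13)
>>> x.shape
(19,)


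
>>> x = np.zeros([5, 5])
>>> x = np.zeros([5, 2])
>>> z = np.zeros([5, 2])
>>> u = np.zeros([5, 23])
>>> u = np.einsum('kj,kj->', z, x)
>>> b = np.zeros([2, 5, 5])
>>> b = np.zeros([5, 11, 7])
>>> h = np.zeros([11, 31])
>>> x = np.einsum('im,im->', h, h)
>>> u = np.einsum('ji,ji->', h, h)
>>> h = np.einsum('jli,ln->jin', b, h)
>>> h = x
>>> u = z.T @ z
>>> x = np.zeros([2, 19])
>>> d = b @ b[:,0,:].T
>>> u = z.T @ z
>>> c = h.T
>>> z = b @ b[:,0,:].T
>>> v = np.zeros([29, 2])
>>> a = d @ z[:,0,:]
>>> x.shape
(2, 19)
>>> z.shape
(5, 11, 5)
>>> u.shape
(2, 2)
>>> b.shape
(5, 11, 7)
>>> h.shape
()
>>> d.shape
(5, 11, 5)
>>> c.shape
()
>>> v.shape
(29, 2)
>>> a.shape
(5, 11, 5)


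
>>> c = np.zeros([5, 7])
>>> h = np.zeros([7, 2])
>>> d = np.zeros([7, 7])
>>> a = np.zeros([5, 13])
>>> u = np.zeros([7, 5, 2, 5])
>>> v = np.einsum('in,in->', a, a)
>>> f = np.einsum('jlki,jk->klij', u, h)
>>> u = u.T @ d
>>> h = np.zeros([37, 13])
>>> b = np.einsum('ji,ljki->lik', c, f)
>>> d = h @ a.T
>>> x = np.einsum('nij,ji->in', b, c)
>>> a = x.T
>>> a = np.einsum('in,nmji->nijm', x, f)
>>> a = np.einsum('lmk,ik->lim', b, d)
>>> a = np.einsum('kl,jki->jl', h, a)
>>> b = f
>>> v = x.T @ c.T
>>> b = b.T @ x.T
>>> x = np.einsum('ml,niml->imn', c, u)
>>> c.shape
(5, 7)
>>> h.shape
(37, 13)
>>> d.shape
(37, 5)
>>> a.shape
(2, 13)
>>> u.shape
(5, 2, 5, 7)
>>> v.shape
(2, 5)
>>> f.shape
(2, 5, 5, 7)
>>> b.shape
(7, 5, 5, 7)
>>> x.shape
(2, 5, 5)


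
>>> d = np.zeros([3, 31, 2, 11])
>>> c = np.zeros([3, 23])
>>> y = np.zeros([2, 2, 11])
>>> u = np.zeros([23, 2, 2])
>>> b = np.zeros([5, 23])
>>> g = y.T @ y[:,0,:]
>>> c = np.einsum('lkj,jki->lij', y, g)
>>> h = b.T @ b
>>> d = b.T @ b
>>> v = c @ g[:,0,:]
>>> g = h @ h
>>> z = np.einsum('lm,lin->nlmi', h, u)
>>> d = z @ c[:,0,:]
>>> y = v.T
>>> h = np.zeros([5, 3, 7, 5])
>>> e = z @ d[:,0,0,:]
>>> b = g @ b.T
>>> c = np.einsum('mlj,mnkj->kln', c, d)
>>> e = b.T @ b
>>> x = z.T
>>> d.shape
(2, 23, 23, 11)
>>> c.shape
(23, 11, 23)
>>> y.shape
(11, 11, 2)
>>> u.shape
(23, 2, 2)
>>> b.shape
(23, 5)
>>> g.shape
(23, 23)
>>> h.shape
(5, 3, 7, 5)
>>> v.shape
(2, 11, 11)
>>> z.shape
(2, 23, 23, 2)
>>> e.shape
(5, 5)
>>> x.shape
(2, 23, 23, 2)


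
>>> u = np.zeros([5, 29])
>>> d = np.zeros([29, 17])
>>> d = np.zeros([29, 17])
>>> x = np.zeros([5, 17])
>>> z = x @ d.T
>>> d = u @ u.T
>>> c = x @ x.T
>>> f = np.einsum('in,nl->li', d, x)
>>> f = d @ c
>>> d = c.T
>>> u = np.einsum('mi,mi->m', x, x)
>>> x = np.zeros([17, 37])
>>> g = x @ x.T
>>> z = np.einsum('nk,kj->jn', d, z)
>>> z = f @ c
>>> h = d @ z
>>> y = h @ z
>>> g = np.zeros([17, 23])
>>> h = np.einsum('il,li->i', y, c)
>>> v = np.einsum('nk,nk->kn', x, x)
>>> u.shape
(5,)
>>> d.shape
(5, 5)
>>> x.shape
(17, 37)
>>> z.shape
(5, 5)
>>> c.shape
(5, 5)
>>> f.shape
(5, 5)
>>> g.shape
(17, 23)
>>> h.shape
(5,)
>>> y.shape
(5, 5)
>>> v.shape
(37, 17)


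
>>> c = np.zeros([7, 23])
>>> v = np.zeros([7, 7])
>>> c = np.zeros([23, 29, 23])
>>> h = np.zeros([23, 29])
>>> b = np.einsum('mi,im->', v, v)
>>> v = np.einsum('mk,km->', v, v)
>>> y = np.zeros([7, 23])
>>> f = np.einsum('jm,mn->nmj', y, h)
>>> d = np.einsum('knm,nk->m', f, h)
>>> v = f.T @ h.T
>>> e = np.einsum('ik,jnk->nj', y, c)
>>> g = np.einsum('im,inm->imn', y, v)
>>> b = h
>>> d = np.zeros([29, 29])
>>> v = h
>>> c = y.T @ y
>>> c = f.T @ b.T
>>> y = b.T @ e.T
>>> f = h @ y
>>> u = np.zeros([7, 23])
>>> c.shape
(7, 23, 23)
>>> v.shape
(23, 29)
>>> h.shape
(23, 29)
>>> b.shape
(23, 29)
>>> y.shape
(29, 29)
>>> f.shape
(23, 29)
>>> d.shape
(29, 29)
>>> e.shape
(29, 23)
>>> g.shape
(7, 23, 23)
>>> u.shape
(7, 23)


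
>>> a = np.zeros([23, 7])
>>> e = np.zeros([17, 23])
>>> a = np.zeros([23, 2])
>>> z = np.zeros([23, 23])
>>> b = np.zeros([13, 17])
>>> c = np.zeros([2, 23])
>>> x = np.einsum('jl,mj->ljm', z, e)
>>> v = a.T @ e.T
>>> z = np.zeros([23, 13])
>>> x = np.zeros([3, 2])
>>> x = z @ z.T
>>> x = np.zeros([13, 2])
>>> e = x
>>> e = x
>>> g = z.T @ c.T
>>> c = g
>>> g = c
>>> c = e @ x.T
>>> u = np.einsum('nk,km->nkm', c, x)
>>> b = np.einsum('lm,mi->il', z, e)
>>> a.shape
(23, 2)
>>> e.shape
(13, 2)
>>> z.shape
(23, 13)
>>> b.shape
(2, 23)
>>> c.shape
(13, 13)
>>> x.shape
(13, 2)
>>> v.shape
(2, 17)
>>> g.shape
(13, 2)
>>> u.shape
(13, 13, 2)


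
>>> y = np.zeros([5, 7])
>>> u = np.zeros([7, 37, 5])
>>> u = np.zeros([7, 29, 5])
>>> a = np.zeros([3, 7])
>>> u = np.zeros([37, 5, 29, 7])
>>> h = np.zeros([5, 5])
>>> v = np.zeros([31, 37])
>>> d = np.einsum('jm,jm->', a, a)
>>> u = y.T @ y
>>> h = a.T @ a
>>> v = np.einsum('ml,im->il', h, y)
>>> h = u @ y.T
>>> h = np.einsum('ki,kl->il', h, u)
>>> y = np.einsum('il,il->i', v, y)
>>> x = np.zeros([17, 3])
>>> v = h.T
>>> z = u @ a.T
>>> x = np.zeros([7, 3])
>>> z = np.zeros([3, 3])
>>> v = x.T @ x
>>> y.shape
(5,)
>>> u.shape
(7, 7)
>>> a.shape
(3, 7)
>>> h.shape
(5, 7)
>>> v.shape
(3, 3)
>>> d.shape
()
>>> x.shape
(7, 3)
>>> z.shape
(3, 3)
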